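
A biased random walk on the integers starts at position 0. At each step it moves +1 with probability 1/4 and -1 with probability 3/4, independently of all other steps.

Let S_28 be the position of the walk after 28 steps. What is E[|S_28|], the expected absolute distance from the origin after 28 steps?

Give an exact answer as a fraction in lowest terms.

S_28 takes values m ≡ 0 (mod 2) with |m| ≤ 28; P(S_28=m) = C(28,(28+m)/2) · (1/4)^((28+m)/2) · (3/4)^((28-m)/2).
Distribution: P(S=-28)=22876792454961/72057594037927936, P(S=-26)=53379182394909/18014398509481984, P(S=-24)=480412641554181/36028797018963968, P(S=-22)=693929371133817/18014398509481984, P(S=-20)=5782744759448475/72057594037927936, P(S=-18)=1156548951889695/9007199254740992, P(S=-16)=2955625099273665/18014398509481984, P(S=-14)=1548184575810015/9007199254740992, P(S=-12)=10837292030670105/72057594037927936, P(S=-10)=2006905931605575/18014398509481984, P(S=-8)=2542080846700395/36028797018963968, P(S=-6)=693294776372835/18014398509481984, P(S=-4)=1309556799815355/72057594037927936, P(S=-2)=33578379482445/4503599627370496, P(S=0)=23984556773175/9007199254740992, P(S=2)=3730931053605/4503599627370496, P(S=4)=16167367898955/72057594037927936, P(S=6)=951021641115/18014398509481984, P(S=8)=387453261195/36028797018963968, P(S=10)=33987128175/18014398509481984, P(S=12)=20392276905/72057594037927936, P(S=14)=323686935/9007199254740992, P(S=16)=68660865/18014398509481984, P(S=18)=2985255/9007199254740992, P(S=20)=1658475/72057594037927936, P(S=22)=22113/18014398509481984, P(S=24)=1701/36028797018963968, P(S=26)=21/18014398509481984, P(S=28)=1/72057594037927936
E[|S_28|] = Σ_m |m|·P(S_28=m) = 31538617912945661/2251799813685248

Answer: 31538617912945661/2251799813685248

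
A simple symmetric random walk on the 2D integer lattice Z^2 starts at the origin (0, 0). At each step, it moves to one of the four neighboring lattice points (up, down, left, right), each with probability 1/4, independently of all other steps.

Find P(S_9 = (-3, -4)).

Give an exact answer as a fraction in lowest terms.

Answer: 567/131072

Derivation:
Let h be the number of horizontal steps (so 9-h are vertical). To end at (-3,-4) need (h-3)/2 right-steps and ((9-h)-4)/2 up-steps.
Sum over h with 3 ≤ h ≤ 5, h ≡ 1 (mod 2), 9-h ≡ 0 (mod 2):
h=3: C(9,3)·C(3,0)·C(6,1) = 84·1·6 = 504
h=5: C(9,5)·C(5,1)·C(4,0) = 126·5·1 = 630
Total favorable: 1134
Total paths: 4^9 = 262144
P = 1134/262144 = 567/131072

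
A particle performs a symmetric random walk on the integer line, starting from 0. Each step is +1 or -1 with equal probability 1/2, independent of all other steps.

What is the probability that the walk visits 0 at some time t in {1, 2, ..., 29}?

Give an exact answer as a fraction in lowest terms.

Answer: 28539857/33554432

Derivation:
Count via complement. Let g(t,s) = #length-t paths at position s with S_1..S_t all ≠ 0.
g(t,s) = g(t-1,s-1) + g(t-1,s+1) for s ≠ 0; g(t,0) = 0.
t=0: g(0,0)=1
t=1: g(1,-1)=1 g(1,1)=1
t=2: g(2,-2)=1 g(2,2)=1
t=3: g(3,-3)=1 g(3,-1)=1 g(3,1)=1 g(3,3)=1
t=4: g(4,-4)=1 g(4,-2)=2 g(4,2)=2 g(4,4)=1
t=5: g(5,-5)=1 g(5,-3)=3 g(5,-1)=2 g(5,1)=2 g(5,3)=3 g(5,5)=1
t=6: g(6,-6)=1 g(6,-4)=4 g(6,-2)=5 g(6,2)=5 g(6,4)=4 g(6,6)=1
t=7: g(7,-7)=1 g(7,-5)=5 g(7,-3)=9 g(7,-1)=5 g(7,1)=5 g(7,3)=9 g(7,5)=5 g(7,7)=1
t=8: g(8,-8)=1 g(8,-6)=6 g(8,-4)=14 g(8,-2)=14 g(8,2)=14 g(8,4)=14 g(8,6)=6 g(8,8)=1
t=9: g(9,-9)=1 g(9,-7)=7 g(9,-5)=20 g(9,-3)=28 g(9,-1)=14 g(9,1)=14 g(9,3)=28 g(9,5)=20 g(9,7)=7 g(9,9)=1
t=10: g(10,-10)=1 g(10,-8)=8 g(10,-6)=27 g(10,-4)=48 g(10,-2)=42 g(10,2)=42 g(10,4)=48 g(10,6)=27 g(10,8)=8 g(10,10)=1
t=11: g(11,-11)=1 g(11,-9)=9 g(11,-7)=35 g(11,-5)=75 g(11,-3)=90 g(11,-1)=42 g(11,1)=42 g(11,3)=90 g(11,5)=75 g(11,7)=35 g(11,9)=9 g(11,11)=1
t=12: g(12,-12)=1 g(12,-10)=10 g(12,-8)=44 g(12,-6)=110 g(12,-4)=165 g(12,-2)=132 g(12,2)=132 g(12,4)=165 g(12,6)=110 g(12,8)=44 g(12,10)=10 g(12,12)=1
t=13: g(13,-13)=1 g(13,-11)=11 g(13,-9)=54 g(13,-7)=154 g(13,-5)=275 g(13,-3)=297 g(13,-1)=132 g(13,1)=132 g(13,3)=297 g(13,5)=275 g(13,7)=154 g(13,9)=54 g(13,11)=11 g(13,13)=1
t=14: g(14,-14)=1 g(14,-12)=12 g(14,-10)=65 g(14,-8)=208 g(14,-6)=429 g(14,-4)=572 g(14,-2)=429 g(14,2)=429 g(14,4)=572 g(14,6)=429 g(14,8)=208 g(14,10)=65 g(14,12)=12 g(14,14)=1
t=15: g(15,-15)=1 g(15,-13)=13 g(15,-11)=77 g(15,-9)=273 g(15,-7)=637 g(15,-5)=1001 g(15,-3)=1001 g(15,-1)=429 g(15,1)=429 g(15,3)=1001 g(15,5)=1001 g(15,7)=637 g(15,9)=273 g(15,11)=77 g(15,13)=13 g(15,15)=1
t=16: g(16,-16)=1 g(16,-14)=14 g(16,-12)=90 g(16,-10)=350 g(16,-8)=910 g(16,-6)=1638 g(16,-4)=2002 g(16,-2)=1430 g(16,2)=1430 g(16,4)=2002 g(16,6)=1638 g(16,8)=910 g(16,10)=350 g(16,12)=90 g(16,14)=14 g(16,16)=1
t=17: g(17,-17)=1 g(17,-15)=15 g(17,-13)=104 g(17,-11)=440 g(17,-9)=1260 g(17,-7)=2548 g(17,-5)=3640 g(17,-3)=3432 g(17,-1)=1430 g(17,1)=1430 g(17,3)=3432 g(17,5)=3640 g(17,7)=2548 g(17,9)=1260 g(17,11)=440 g(17,13)=104 g(17,15)=15 g(17,17)=1
t=18: g(18,-18)=1 g(18,-16)=16 g(18,-14)=119 g(18,-12)=544 g(18,-10)=1700 g(18,-8)=3808 g(18,-6)=6188 g(18,-4)=7072 g(18,-2)=4862 g(18,2)=4862 g(18,4)=7072 g(18,6)=6188 g(18,8)=3808 g(18,10)=1700 g(18,12)=544 g(18,14)=119 g(18,16)=16 g(18,18)=1
t=19: g(19,-19)=1 g(19,-17)=17 g(19,-15)=135 g(19,-13)=663 g(19,-11)=2244 g(19,-9)=5508 g(19,-7)=9996 g(19,-5)=13260 g(19,-3)=11934 g(19,-1)=4862 g(19,1)=4862 g(19,3)=11934 g(19,5)=13260 g(19,7)=9996 g(19,9)=5508 g(19,11)=2244 g(19,13)=663 g(19,15)=135 g(19,17)=17 g(19,19)=1
t=20: g(20,-20)=1 g(20,-18)=18 g(20,-16)=152 g(20,-14)=798 g(20,-12)=2907 g(20,-10)=7752 g(20,-8)=15504 g(20,-6)=23256 g(20,-4)=25194 g(20,-2)=16796 g(20,2)=16796 g(20,4)=25194 g(20,6)=23256 g(20,8)=15504 g(20,10)=7752 g(20,12)=2907 g(20,14)=798 g(20,16)=152 g(20,18)=18 g(20,20)=1
t=21: g(21,-21)=1 g(21,-19)=19 g(21,-17)=170 g(21,-15)=950 g(21,-13)=3705 g(21,-11)=10659 g(21,-9)=23256 g(21,-7)=38760 g(21,-5)=48450 g(21,-3)=41990 g(21,-1)=16796 g(21,1)=16796 g(21,3)=41990 g(21,5)=48450 g(21,7)=38760 g(21,9)=23256 g(21,11)=10659 g(21,13)=3705 g(21,15)=950 g(21,17)=170 g(21,19)=19 g(21,21)=1
t=22: g(22,-22)=1 g(22,-20)=20 g(22,-18)=189 g(22,-16)=1120 g(22,-14)=4655 g(22,-12)=14364 g(22,-10)=33915 g(22,-8)=62016 g(22,-6)=87210 g(22,-4)=90440 g(22,-2)=58786 g(22,2)=58786 g(22,4)=90440 g(22,6)=87210 g(22,8)=62016 g(22,10)=33915 g(22,12)=14364 g(22,14)=4655 g(22,16)=1120 g(22,18)=189 g(22,20)=20 g(22,22)=1
t=23: g(23,-23)=1 g(23,-21)=21 g(23,-19)=209 g(23,-17)=1309 g(23,-15)=5775 g(23,-13)=19019 g(23,-11)=48279 g(23,-9)=95931 g(23,-7)=149226 g(23,-5)=177650 g(23,-3)=149226 g(23,-1)=58786 g(23,1)=58786 g(23,3)=149226 g(23,5)=177650 g(23,7)=149226 g(23,9)=95931 g(23,11)=48279 g(23,13)=19019 g(23,15)=5775 g(23,17)=1309 g(23,19)=209 g(23,21)=21 g(23,23)=1
t=24: g(24,-24)=1 g(24,-22)=22 g(24,-20)=230 g(24,-18)=1518 g(24,-16)=7084 g(24,-14)=24794 g(24,-12)=67298 g(24,-10)=144210 g(24,-8)=245157 g(24,-6)=326876 g(24,-4)=326876 g(24,-2)=208012 g(24,2)=208012 g(24,4)=326876 g(24,6)=326876 g(24,8)=245157 g(24,10)=144210 g(24,12)=67298 g(24,14)=24794 g(24,16)=7084 g(24,18)=1518 g(24,20)=230 g(24,22)=22 g(24,24)=1
t=25: g(25,-25)=1 g(25,-23)=23 g(25,-21)=252 g(25,-19)=1748 g(25,-17)=8602 g(25,-15)=31878 g(25,-13)=92092 g(25,-11)=211508 g(25,-9)=389367 g(25,-7)=572033 g(25,-5)=653752 g(25,-3)=534888 g(25,-1)=208012 g(25,1)=208012 g(25,3)=534888 g(25,5)=653752 g(25,7)=572033 g(25,9)=389367 g(25,11)=211508 g(25,13)=92092 g(25,15)=31878 g(25,17)=8602 g(25,19)=1748 g(25,21)=252 g(25,23)=23 g(25,25)=1
t=26: g(26,-26)=1 g(26,-24)=24 g(26,-22)=275 g(26,-20)=2000 g(26,-18)=10350 g(26,-16)=40480 g(26,-14)=123970 g(26,-12)=303600 g(26,-10)=600875 g(26,-8)=961400 g(26,-6)=1225785 g(26,-4)=1188640 g(26,-2)=742900 g(26,2)=742900 g(26,4)=1188640 g(26,6)=1225785 g(26,8)=961400 g(26,10)=600875 g(26,12)=303600 g(26,14)=123970 g(26,16)=40480 g(26,18)=10350 g(26,20)=2000 g(26,22)=275 g(26,24)=24 g(26,26)=1
t=27: g(27,-27)=1 g(27,-25)=25 g(27,-23)=299 g(27,-21)=2275 g(27,-19)=12350 g(27,-17)=50830 g(27,-15)=164450 g(27,-13)=427570 g(27,-11)=904475 g(27,-9)=1562275 g(27,-7)=2187185 g(27,-5)=2414425 g(27,-3)=1931540 g(27,-1)=742900 g(27,1)=742900 g(27,3)=1931540 g(27,5)=2414425 g(27,7)=2187185 g(27,9)=1562275 g(27,11)=904475 g(27,13)=427570 g(27,15)=164450 g(27,17)=50830 g(27,19)=12350 g(27,21)=2275 g(27,23)=299 g(27,25)=25 g(27,27)=1
t=28: g(28,-28)=1 g(28,-26)=26 g(28,-24)=324 g(28,-22)=2574 g(28,-20)=14625 g(28,-18)=63180 g(28,-16)=215280 g(28,-14)=592020 g(28,-12)=1332045 g(28,-10)=2466750 g(28,-8)=3749460 g(28,-6)=4601610 g(28,-4)=4345965 g(28,-2)=2674440 g(28,2)=2674440 g(28,4)=4345965 g(28,6)=4601610 g(28,8)=3749460 g(28,10)=2466750 g(28,12)=1332045 g(28,14)=592020 g(28,16)=215280 g(28,18)=63180 g(28,20)=14625 g(28,22)=2574 g(28,24)=324 g(28,26)=26 g(28,28)=1
t=29: g(29,-29)=1 g(29,-27)=27 g(29,-25)=350 g(29,-23)=2898 g(29,-21)=17199 g(29,-19)=77805 g(29,-17)=278460 g(29,-15)=807300 g(29,-13)=1924065 g(29,-11)=3798795 g(29,-9)=6216210 g(29,-7)=8351070 g(29,-5)=8947575 g(29,-3)=7020405 g(29,-1)=2674440 g(29,1)=2674440 g(29,3)=7020405 g(29,5)=8947575 g(29,7)=8351070 g(29,9)=6216210 g(29,11)=3798795 g(29,13)=1924065 g(29,15)=807300 g(29,17)=278460 g(29,19)=77805 g(29,21)=17199 g(29,23)=2898 g(29,25)=350 g(29,27)=27 g(29,29)=1
Paths never hitting 0: Σ_s g(29,s) = 80233200
Paths hitting 0: 2^29 - 80233200 = 456637712
P = 456637712/536870912 = 28539857/33554432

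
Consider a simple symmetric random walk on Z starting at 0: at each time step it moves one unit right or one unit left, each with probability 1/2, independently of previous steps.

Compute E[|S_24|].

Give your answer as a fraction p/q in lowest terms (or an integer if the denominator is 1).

S_24 takes values m ≡ 0 (mod 2) with |m| ≤ 24; P(S_24=m) = C(24,(24+m)/2)/2^24.
Total paths: 2^24 = 16777216
Distribution: P(S=-24)=1/16777216, P(S=-22)=24/16777216, P(S=-20)=276/16777216, P(S=-18)=2024/16777216, P(S=-16)=10626/16777216, P(S=-14)=42504/16777216, P(S=-12)=134596/16777216, P(S=-10)=346104/16777216, P(S=-8)=735471/16777216, P(S=-6)=1307504/16777216, P(S=-4)=1961256/16777216, P(S=-2)=2496144/16777216, P(S=0)=2704156/16777216, P(S=2)=2496144/16777216, P(S=4)=1961256/16777216, P(S=6)=1307504/16777216, P(S=8)=735471/16777216, P(S=10)=346104/16777216, P(S=12)=134596/16777216, P(S=14)=42504/16777216, P(S=16)=10626/16777216, P(S=18)=2024/16777216, P(S=20)=276/16777216, P(S=22)=24/16777216, P(S=24)=1/16777216
E[|S_24|] = Σ_m |m|·P(S_24=m) = 64899744/16777216 = 2028117/524288

Answer: 2028117/524288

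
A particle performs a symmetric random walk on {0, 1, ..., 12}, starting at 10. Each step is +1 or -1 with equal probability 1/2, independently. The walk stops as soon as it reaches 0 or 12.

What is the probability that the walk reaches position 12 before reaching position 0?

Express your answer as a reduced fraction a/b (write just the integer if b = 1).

Answer: 5/6

Derivation:
Symmetric walk (p = 1/2): the harmonic-function argument gives P(hit 12 before 0 | start at 10) = a/N.
P = 10/12 = 5/6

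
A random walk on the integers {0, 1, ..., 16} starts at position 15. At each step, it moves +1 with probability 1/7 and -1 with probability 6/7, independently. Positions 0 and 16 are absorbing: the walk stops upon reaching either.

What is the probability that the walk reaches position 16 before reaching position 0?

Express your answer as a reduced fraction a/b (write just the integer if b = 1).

Answer: 94036996915/564221981491

Derivation:
Biased walk: p = 1/7, q = 6/7, r = q/p = 6
Gambler's ruin: P(hit 16 before 0 | start at 15) = (1 - r^a)/(1 - r^N)
r^15 = 470184984576; r^16 = 2821109907456
P = (1 - 470184984576) / (1 - 2821109907456) = -470184984575 / -2821109907455 = 94036996915/564221981491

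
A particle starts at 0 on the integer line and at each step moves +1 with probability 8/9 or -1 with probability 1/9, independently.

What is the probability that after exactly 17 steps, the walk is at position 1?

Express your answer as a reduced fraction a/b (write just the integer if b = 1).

Answer: 3262832967680/16677181699666569

Derivation:
To reach position 1 after 17 steps: need 9 steps of +1 and 8 steps of -1.
Number of such sequences: C(17,9) = 24310
Each has probability (8/9)^9 · (1/9)^8 = 134217728/16677181699666569
P = 24310 · 134217728/16677181699666569 = 3262832967680/16677181699666569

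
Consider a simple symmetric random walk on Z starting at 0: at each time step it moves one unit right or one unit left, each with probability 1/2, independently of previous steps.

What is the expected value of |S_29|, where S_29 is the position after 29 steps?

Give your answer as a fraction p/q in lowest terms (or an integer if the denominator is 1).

Answer: 145422675/33554432

Derivation:
S_29 takes values m ≡ 1 (mod 2) with |m| ≤ 29; P(S_29=m) = C(29,(29+m)/2)/2^29.
Total paths: 2^29 = 536870912
Distribution: P(S=-29)=1/536870912, P(S=-27)=29/536870912, P(S=-25)=406/536870912, P(S=-23)=3654/536870912, P(S=-21)=23751/536870912, P(S=-19)=118755/536870912, P(S=-17)=475020/536870912, P(S=-15)=1560780/536870912, P(S=-13)=4292145/536870912, P(S=-11)=10015005/536870912, P(S=-9)=20030010/536870912, P(S=-7)=34597290/536870912, P(S=-5)=51895935/536870912, P(S=-3)=67863915/536870912, P(S=-1)=77558760/536870912, P(S=1)=77558760/536870912, P(S=3)=67863915/536870912, P(S=5)=51895935/536870912, P(S=7)=34597290/536870912, P(S=9)=20030010/536870912, P(S=11)=10015005/536870912, P(S=13)=4292145/536870912, P(S=15)=1560780/536870912, P(S=17)=475020/536870912, P(S=19)=118755/536870912, P(S=21)=23751/536870912, P(S=23)=3654/536870912, P(S=25)=406/536870912, P(S=27)=29/536870912, P(S=29)=1/536870912
E[|S_29|] = Σ_m |m|·P(S_29=m) = 2326762800/536870912 = 145422675/33554432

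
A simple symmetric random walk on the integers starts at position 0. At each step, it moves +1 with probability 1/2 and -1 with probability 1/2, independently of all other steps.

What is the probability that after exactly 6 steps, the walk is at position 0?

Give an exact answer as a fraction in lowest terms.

To return to 0 after 6 steps: need exactly 3 steps of +1 and 3 of -1.
Favorable paths: C(6,3) = 20
Total paths: 2^6 = 64
P = 20/64 = 5/16

Answer: 5/16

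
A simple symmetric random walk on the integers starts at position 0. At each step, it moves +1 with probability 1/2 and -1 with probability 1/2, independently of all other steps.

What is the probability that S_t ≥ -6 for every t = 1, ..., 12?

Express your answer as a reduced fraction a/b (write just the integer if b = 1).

Answer: 1969/2048

Derivation:
Let f(t,s) = #length-t paths at position s with S_1..S_t all ≥ -6.
f(t,s) = f(t-1,s-1) + f(t-1,s+1) for s ≥ -6; f(t,s) = 0 for s < -6.
t=0: f(0,0)=1
t=1: f(1,-1)=1 f(1,1)=1
t=2: f(2,-2)=1 f(2,0)=2 f(2,2)=1
t=3: f(3,-3)=1 f(3,-1)=3 f(3,1)=3 f(3,3)=1
t=4: f(4,-4)=1 f(4,-2)=4 f(4,0)=6 f(4,2)=4 f(4,4)=1
t=5: f(5,-5)=1 f(5,-3)=5 f(5,-1)=10 f(5,1)=10 f(5,3)=5 f(5,5)=1
t=6: f(6,-6)=1 f(6,-4)=6 f(6,-2)=15 f(6,0)=20 f(6,2)=15 f(6,4)=6 f(6,6)=1
t=7: f(7,-5)=7 f(7,-3)=21 f(7,-1)=35 f(7,1)=35 f(7,3)=21 f(7,5)=7 f(7,7)=1
t=8: f(8,-6)=7 f(8,-4)=28 f(8,-2)=56 f(8,0)=70 f(8,2)=56 f(8,4)=28 f(8,6)=8 f(8,8)=1
t=9: f(9,-5)=35 f(9,-3)=84 f(9,-1)=126 f(9,1)=126 f(9,3)=84 f(9,5)=36 f(9,7)=9 f(9,9)=1
t=10: f(10,-6)=35 f(10,-4)=119 f(10,-2)=210 f(10,0)=252 f(10,2)=210 f(10,4)=120 f(10,6)=45 f(10,8)=10 f(10,10)=1
t=11: f(11,-5)=154 f(11,-3)=329 f(11,-1)=462 f(11,1)=462 f(11,3)=330 f(11,5)=165 f(11,7)=55 f(11,9)=11 f(11,11)=1
t=12: f(12,-6)=154 f(12,-4)=483 f(12,-2)=791 f(12,0)=924 f(12,2)=792 f(12,4)=495 f(12,6)=220 f(12,8)=66 f(12,10)=12 f(12,12)=1
Σ_s f(12,s) = 3938
P = 3938/4096 = 1969/2048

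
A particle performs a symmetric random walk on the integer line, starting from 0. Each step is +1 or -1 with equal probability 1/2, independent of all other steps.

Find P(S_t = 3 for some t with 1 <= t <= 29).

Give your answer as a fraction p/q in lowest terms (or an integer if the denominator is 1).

Count via complement. Let g(t,s) = #length-t paths at position s with S_1..S_t all ≠ 3.
g(t,s) = g(t-1,s-1) + g(t-1,s+1) for s ≠ 3; g(t,3) = 0.
t=0: g(0,0)=1
t=1: g(1,-1)=1 g(1,1)=1
t=2: g(2,-2)=1 g(2,0)=2 g(2,2)=1
t=3: g(3,-3)=1 g(3,-1)=3 g(3,1)=3
t=4: g(4,-4)=1 g(4,-2)=4 g(4,0)=6 g(4,2)=3
t=5: g(5,-5)=1 g(5,-3)=5 g(5,-1)=10 g(5,1)=9
t=6: g(6,-6)=1 g(6,-4)=6 g(6,-2)=15 g(6,0)=19 g(6,2)=9
t=7: g(7,-7)=1 g(7,-5)=7 g(7,-3)=21 g(7,-1)=34 g(7,1)=28
t=8: g(8,-8)=1 g(8,-6)=8 g(8,-4)=28 g(8,-2)=55 g(8,0)=62 g(8,2)=28
t=9: g(9,-9)=1 g(9,-7)=9 g(9,-5)=36 g(9,-3)=83 g(9,-1)=117 g(9,1)=90
t=10: g(10,-10)=1 g(10,-8)=10 g(10,-6)=45 g(10,-4)=119 g(10,-2)=200 g(10,0)=207 g(10,2)=90
t=11: g(11,-11)=1 g(11,-9)=11 g(11,-7)=55 g(11,-5)=164 g(11,-3)=319 g(11,-1)=407 g(11,1)=297
t=12: g(12,-12)=1 g(12,-10)=12 g(12,-8)=66 g(12,-6)=219 g(12,-4)=483 g(12,-2)=726 g(12,0)=704 g(12,2)=297
t=13: g(13,-13)=1 g(13,-11)=13 g(13,-9)=78 g(13,-7)=285 g(13,-5)=702 g(13,-3)=1209 g(13,-1)=1430 g(13,1)=1001
t=14: g(14,-14)=1 g(14,-12)=14 g(14,-10)=91 g(14,-8)=363 g(14,-6)=987 g(14,-4)=1911 g(14,-2)=2639 g(14,0)=2431 g(14,2)=1001
t=15: g(15,-15)=1 g(15,-13)=15 g(15,-11)=105 g(15,-9)=454 g(15,-7)=1350 g(15,-5)=2898 g(15,-3)=4550 g(15,-1)=5070 g(15,1)=3432
t=16: g(16,-16)=1 g(16,-14)=16 g(16,-12)=120 g(16,-10)=559 g(16,-8)=1804 g(16,-6)=4248 g(16,-4)=7448 g(16,-2)=9620 g(16,0)=8502 g(16,2)=3432
t=17: g(17,-17)=1 g(17,-15)=17 g(17,-13)=136 g(17,-11)=679 g(17,-9)=2363 g(17,-7)=6052 g(17,-5)=11696 g(17,-3)=17068 g(17,-1)=18122 g(17,1)=11934
t=18: g(18,-18)=1 g(18,-16)=18 g(18,-14)=153 g(18,-12)=815 g(18,-10)=3042 g(18,-8)=8415 g(18,-6)=17748 g(18,-4)=28764 g(18,-2)=35190 g(18,0)=30056 g(18,2)=11934
t=19: g(19,-19)=1 g(19,-17)=19 g(19,-15)=171 g(19,-13)=968 g(19,-11)=3857 g(19,-9)=11457 g(19,-7)=26163 g(19,-5)=46512 g(19,-3)=63954 g(19,-1)=65246 g(19,1)=41990
t=20: g(20,-20)=1 g(20,-18)=20 g(20,-16)=190 g(20,-14)=1139 g(20,-12)=4825 g(20,-10)=15314 g(20,-8)=37620 g(20,-6)=72675 g(20,-4)=110466 g(20,-2)=129200 g(20,0)=107236 g(20,2)=41990
t=21: g(21,-21)=1 g(21,-19)=21 g(21,-17)=210 g(21,-15)=1329 g(21,-13)=5964 g(21,-11)=20139 g(21,-9)=52934 g(21,-7)=110295 g(21,-5)=183141 g(21,-3)=239666 g(21,-1)=236436 g(21,1)=149226
t=22: g(22,-22)=1 g(22,-20)=22 g(22,-18)=231 g(22,-16)=1539 g(22,-14)=7293 g(22,-12)=26103 g(22,-10)=73073 g(22,-8)=163229 g(22,-6)=293436 g(22,-4)=422807 g(22,-2)=476102 g(22,0)=385662 g(22,2)=149226
t=23: g(23,-23)=1 g(23,-21)=23 g(23,-19)=253 g(23,-17)=1770 g(23,-15)=8832 g(23,-13)=33396 g(23,-11)=99176 g(23,-9)=236302 g(23,-7)=456665 g(23,-5)=716243 g(23,-3)=898909 g(23,-1)=861764 g(23,1)=534888
t=24: g(24,-24)=1 g(24,-22)=24 g(24,-20)=276 g(24,-18)=2023 g(24,-16)=10602 g(24,-14)=42228 g(24,-12)=132572 g(24,-10)=335478 g(24,-8)=692967 g(24,-6)=1172908 g(24,-4)=1615152 g(24,-2)=1760673 g(24,0)=1396652 g(24,2)=534888
t=25: g(25,-25)=1 g(25,-23)=25 g(25,-21)=300 g(25,-19)=2299 g(25,-17)=12625 g(25,-15)=52830 g(25,-13)=174800 g(25,-11)=468050 g(25,-9)=1028445 g(25,-7)=1865875 g(25,-5)=2788060 g(25,-3)=3375825 g(25,-1)=3157325 g(25,1)=1931540
t=26: g(26,-26)=1 g(26,-24)=26 g(26,-22)=325 g(26,-20)=2599 g(26,-18)=14924 g(26,-16)=65455 g(26,-14)=227630 g(26,-12)=642850 g(26,-10)=1496495 g(26,-8)=2894320 g(26,-6)=4653935 g(26,-4)=6163885 g(26,-2)=6533150 g(26,0)=5088865 g(26,2)=1931540
t=27: g(27,-27)=1 g(27,-25)=27 g(27,-23)=351 g(27,-21)=2924 g(27,-19)=17523 g(27,-17)=80379 g(27,-15)=293085 g(27,-13)=870480 g(27,-11)=2139345 g(27,-9)=4390815 g(27,-7)=7548255 g(27,-5)=10817820 g(27,-3)=12697035 g(27,-1)=11622015 g(27,1)=7020405
t=28: g(28,-28)=1 g(28,-26)=28 g(28,-24)=378 g(28,-22)=3275 g(28,-20)=20447 g(28,-18)=97902 g(28,-16)=373464 g(28,-14)=1163565 g(28,-12)=3009825 g(28,-10)=6530160 g(28,-8)=11939070 g(28,-6)=18366075 g(28,-4)=23514855 g(28,-2)=24319050 g(28,0)=18642420 g(28,2)=7020405
t=29: g(29,-29)=1 g(29,-27)=29 g(29,-25)=406 g(29,-23)=3653 g(29,-21)=23722 g(29,-19)=118349 g(29,-17)=471366 g(29,-15)=1537029 g(29,-13)=4173390 g(29,-11)=9539985 g(29,-9)=18469230 g(29,-7)=30305145 g(29,-5)=41880930 g(29,-3)=47833905 g(29,-1)=42961470 g(29,1)=25662825
Paths never hitting 3: Σ_s g(29,s) = 222981435
Paths hitting 3: 2^29 - 222981435 = 313889477
P = 313889477/536870912 = 313889477/536870912

Answer: 313889477/536870912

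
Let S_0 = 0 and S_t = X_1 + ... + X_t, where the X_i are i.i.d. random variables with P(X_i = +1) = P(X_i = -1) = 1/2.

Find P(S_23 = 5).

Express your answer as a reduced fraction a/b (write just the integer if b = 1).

Answer: 408595/4194304

Derivation:
To reach position 5 after 23 steps: need 14 steps of +1 and 9 of -1.
Favorable paths: C(23,14) = 817190
Total paths: 2^23 = 8388608
P = 817190/8388608 = 408595/4194304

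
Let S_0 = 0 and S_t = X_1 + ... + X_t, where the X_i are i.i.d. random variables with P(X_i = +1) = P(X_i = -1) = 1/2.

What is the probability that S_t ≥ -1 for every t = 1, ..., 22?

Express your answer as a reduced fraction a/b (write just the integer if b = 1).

Answer: 676039/2097152

Derivation:
Let f(t,s) = #length-t paths at position s with S_1..S_t all ≥ -1.
f(t,s) = f(t-1,s-1) + f(t-1,s+1) for s ≥ -1; f(t,s) = 0 for s < -1.
t=0: f(0,0)=1
t=1: f(1,-1)=1 f(1,1)=1
t=2: f(2,0)=2 f(2,2)=1
t=3: f(3,-1)=2 f(3,1)=3 f(3,3)=1
t=4: f(4,0)=5 f(4,2)=4 f(4,4)=1
t=5: f(5,-1)=5 f(5,1)=9 f(5,3)=5 f(5,5)=1
t=6: f(6,0)=14 f(6,2)=14 f(6,4)=6 f(6,6)=1
t=7: f(7,-1)=14 f(7,1)=28 f(7,3)=20 f(7,5)=7 f(7,7)=1
t=8: f(8,0)=42 f(8,2)=48 f(8,4)=27 f(8,6)=8 f(8,8)=1
t=9: f(9,-1)=42 f(9,1)=90 f(9,3)=75 f(9,5)=35 f(9,7)=9 f(9,9)=1
t=10: f(10,0)=132 f(10,2)=165 f(10,4)=110 f(10,6)=44 f(10,8)=10 f(10,10)=1
t=11: f(11,-1)=132 f(11,1)=297 f(11,3)=275 f(11,5)=154 f(11,7)=54 f(11,9)=11 f(11,11)=1
t=12: f(12,0)=429 f(12,2)=572 f(12,4)=429 f(12,6)=208 f(12,8)=65 f(12,10)=12 f(12,12)=1
t=13: f(13,-1)=429 f(13,1)=1001 f(13,3)=1001 f(13,5)=637 f(13,7)=273 f(13,9)=77 f(13,11)=13 f(13,13)=1
t=14: f(14,0)=1430 f(14,2)=2002 f(14,4)=1638 f(14,6)=910 f(14,8)=350 f(14,10)=90 f(14,12)=14 f(14,14)=1
t=15: f(15,-1)=1430 f(15,1)=3432 f(15,3)=3640 f(15,5)=2548 f(15,7)=1260 f(15,9)=440 f(15,11)=104 f(15,13)=15 f(15,15)=1
t=16: f(16,0)=4862 f(16,2)=7072 f(16,4)=6188 f(16,6)=3808 f(16,8)=1700 f(16,10)=544 f(16,12)=119 f(16,14)=16 f(16,16)=1
t=17: f(17,-1)=4862 f(17,1)=11934 f(17,3)=13260 f(17,5)=9996 f(17,7)=5508 f(17,9)=2244 f(17,11)=663 f(17,13)=135 f(17,15)=17 f(17,17)=1
t=18: f(18,0)=16796 f(18,2)=25194 f(18,4)=23256 f(18,6)=15504 f(18,8)=7752 f(18,10)=2907 f(18,12)=798 f(18,14)=152 f(18,16)=18 f(18,18)=1
t=19: f(19,-1)=16796 f(19,1)=41990 f(19,3)=48450 f(19,5)=38760 f(19,7)=23256 f(19,9)=10659 f(19,11)=3705 f(19,13)=950 f(19,15)=170 f(19,17)=19 f(19,19)=1
t=20: f(20,0)=58786 f(20,2)=90440 f(20,4)=87210 f(20,6)=62016 f(20,8)=33915 f(20,10)=14364 f(20,12)=4655 f(20,14)=1120 f(20,16)=189 f(20,18)=20 f(20,20)=1
t=21: f(21,-1)=58786 f(21,1)=149226 f(21,3)=177650 f(21,5)=149226 f(21,7)=95931 f(21,9)=48279 f(21,11)=19019 f(21,13)=5775 f(21,15)=1309 f(21,17)=209 f(21,19)=21 f(21,21)=1
t=22: f(22,0)=208012 f(22,2)=326876 f(22,4)=326876 f(22,6)=245157 f(22,8)=144210 f(22,10)=67298 f(22,12)=24794 f(22,14)=7084 f(22,16)=1518 f(22,18)=230 f(22,20)=22 f(22,22)=1
Σ_s f(22,s) = 1352078
P = 1352078/4194304 = 676039/2097152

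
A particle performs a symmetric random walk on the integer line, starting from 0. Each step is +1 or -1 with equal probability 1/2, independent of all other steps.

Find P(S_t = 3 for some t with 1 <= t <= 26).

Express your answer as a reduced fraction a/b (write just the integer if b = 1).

Count via complement. Let g(t,s) = #length-t paths at position s with S_1..S_t all ≠ 3.
g(t,s) = g(t-1,s-1) + g(t-1,s+1) for s ≠ 3; g(t,3) = 0.
t=0: g(0,0)=1
t=1: g(1,-1)=1 g(1,1)=1
t=2: g(2,-2)=1 g(2,0)=2 g(2,2)=1
t=3: g(3,-3)=1 g(3,-1)=3 g(3,1)=3
t=4: g(4,-4)=1 g(4,-2)=4 g(4,0)=6 g(4,2)=3
t=5: g(5,-5)=1 g(5,-3)=5 g(5,-1)=10 g(5,1)=9
t=6: g(6,-6)=1 g(6,-4)=6 g(6,-2)=15 g(6,0)=19 g(6,2)=9
t=7: g(7,-7)=1 g(7,-5)=7 g(7,-3)=21 g(7,-1)=34 g(7,1)=28
t=8: g(8,-8)=1 g(8,-6)=8 g(8,-4)=28 g(8,-2)=55 g(8,0)=62 g(8,2)=28
t=9: g(9,-9)=1 g(9,-7)=9 g(9,-5)=36 g(9,-3)=83 g(9,-1)=117 g(9,1)=90
t=10: g(10,-10)=1 g(10,-8)=10 g(10,-6)=45 g(10,-4)=119 g(10,-2)=200 g(10,0)=207 g(10,2)=90
t=11: g(11,-11)=1 g(11,-9)=11 g(11,-7)=55 g(11,-5)=164 g(11,-3)=319 g(11,-1)=407 g(11,1)=297
t=12: g(12,-12)=1 g(12,-10)=12 g(12,-8)=66 g(12,-6)=219 g(12,-4)=483 g(12,-2)=726 g(12,0)=704 g(12,2)=297
t=13: g(13,-13)=1 g(13,-11)=13 g(13,-9)=78 g(13,-7)=285 g(13,-5)=702 g(13,-3)=1209 g(13,-1)=1430 g(13,1)=1001
t=14: g(14,-14)=1 g(14,-12)=14 g(14,-10)=91 g(14,-8)=363 g(14,-6)=987 g(14,-4)=1911 g(14,-2)=2639 g(14,0)=2431 g(14,2)=1001
t=15: g(15,-15)=1 g(15,-13)=15 g(15,-11)=105 g(15,-9)=454 g(15,-7)=1350 g(15,-5)=2898 g(15,-3)=4550 g(15,-1)=5070 g(15,1)=3432
t=16: g(16,-16)=1 g(16,-14)=16 g(16,-12)=120 g(16,-10)=559 g(16,-8)=1804 g(16,-6)=4248 g(16,-4)=7448 g(16,-2)=9620 g(16,0)=8502 g(16,2)=3432
t=17: g(17,-17)=1 g(17,-15)=17 g(17,-13)=136 g(17,-11)=679 g(17,-9)=2363 g(17,-7)=6052 g(17,-5)=11696 g(17,-3)=17068 g(17,-1)=18122 g(17,1)=11934
t=18: g(18,-18)=1 g(18,-16)=18 g(18,-14)=153 g(18,-12)=815 g(18,-10)=3042 g(18,-8)=8415 g(18,-6)=17748 g(18,-4)=28764 g(18,-2)=35190 g(18,0)=30056 g(18,2)=11934
t=19: g(19,-19)=1 g(19,-17)=19 g(19,-15)=171 g(19,-13)=968 g(19,-11)=3857 g(19,-9)=11457 g(19,-7)=26163 g(19,-5)=46512 g(19,-3)=63954 g(19,-1)=65246 g(19,1)=41990
t=20: g(20,-20)=1 g(20,-18)=20 g(20,-16)=190 g(20,-14)=1139 g(20,-12)=4825 g(20,-10)=15314 g(20,-8)=37620 g(20,-6)=72675 g(20,-4)=110466 g(20,-2)=129200 g(20,0)=107236 g(20,2)=41990
t=21: g(21,-21)=1 g(21,-19)=21 g(21,-17)=210 g(21,-15)=1329 g(21,-13)=5964 g(21,-11)=20139 g(21,-9)=52934 g(21,-7)=110295 g(21,-5)=183141 g(21,-3)=239666 g(21,-1)=236436 g(21,1)=149226
t=22: g(22,-22)=1 g(22,-20)=22 g(22,-18)=231 g(22,-16)=1539 g(22,-14)=7293 g(22,-12)=26103 g(22,-10)=73073 g(22,-8)=163229 g(22,-6)=293436 g(22,-4)=422807 g(22,-2)=476102 g(22,0)=385662 g(22,2)=149226
t=23: g(23,-23)=1 g(23,-21)=23 g(23,-19)=253 g(23,-17)=1770 g(23,-15)=8832 g(23,-13)=33396 g(23,-11)=99176 g(23,-9)=236302 g(23,-7)=456665 g(23,-5)=716243 g(23,-3)=898909 g(23,-1)=861764 g(23,1)=534888
t=24: g(24,-24)=1 g(24,-22)=24 g(24,-20)=276 g(24,-18)=2023 g(24,-16)=10602 g(24,-14)=42228 g(24,-12)=132572 g(24,-10)=335478 g(24,-8)=692967 g(24,-6)=1172908 g(24,-4)=1615152 g(24,-2)=1760673 g(24,0)=1396652 g(24,2)=534888
t=25: g(25,-25)=1 g(25,-23)=25 g(25,-21)=300 g(25,-19)=2299 g(25,-17)=12625 g(25,-15)=52830 g(25,-13)=174800 g(25,-11)=468050 g(25,-9)=1028445 g(25,-7)=1865875 g(25,-5)=2788060 g(25,-3)=3375825 g(25,-1)=3157325 g(25,1)=1931540
t=26: g(26,-26)=1 g(26,-24)=26 g(26,-22)=325 g(26,-20)=2599 g(26,-18)=14924 g(26,-16)=65455 g(26,-14)=227630 g(26,-12)=642850 g(26,-10)=1496495 g(26,-8)=2894320 g(26,-6)=4653935 g(26,-4)=6163885 g(26,-2)=6533150 g(26,0)=5088865 g(26,2)=1931540
Paths never hitting 3: Σ_s g(26,s) = 29716000
Paths hitting 3: 2^26 - 29716000 = 37392864
P = 37392864/67108864 = 1168527/2097152

Answer: 1168527/2097152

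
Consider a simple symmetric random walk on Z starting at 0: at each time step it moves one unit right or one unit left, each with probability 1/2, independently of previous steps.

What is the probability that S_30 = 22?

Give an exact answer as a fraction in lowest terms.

Answer: 27405/1073741824

Derivation:
To reach position 22 after 30 steps: need 26 steps of +1 and 4 of -1.
Favorable paths: C(30,26) = 27405
Total paths: 2^30 = 1073741824
P = 27405/1073741824 = 27405/1073741824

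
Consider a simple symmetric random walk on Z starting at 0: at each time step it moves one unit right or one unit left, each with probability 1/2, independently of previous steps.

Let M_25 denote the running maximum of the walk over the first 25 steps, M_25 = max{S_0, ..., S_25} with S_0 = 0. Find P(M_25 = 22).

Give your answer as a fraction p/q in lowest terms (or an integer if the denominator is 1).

Let M_25 = max(S_0,...,S_25). Use the reflection principle: for j ≥ 1, #{paths with M_25 ≥ j} = #{S_25 ≥ j} + #{S_25 ≥ j+1}.
By reflection, #{M_25 ≥ 22} = #{S_25 ≥ 22} + #{S_25 ≥ 23} = 26 + 26 = 52.
#{M_25 ≥ 23} = #{S_25 ≥ 23} + #{S_25 ≥ 24} = 26 + 1 = 27.
#{M_25 = 22} = 52 - 27 = 25.
P(M_25 = 22) = 25/33554432 = 25/33554432

Answer: 25/33554432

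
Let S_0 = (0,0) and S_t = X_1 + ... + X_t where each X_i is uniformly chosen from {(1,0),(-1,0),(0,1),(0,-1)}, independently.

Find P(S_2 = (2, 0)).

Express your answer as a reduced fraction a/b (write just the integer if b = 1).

Answer: 1/16

Derivation:
Let h be the number of horizontal steps (so 2-h are vertical). To end at (2,0) need (h+2)/2 right-steps and ((2-h)+0)/2 up-steps.
Sum over h with 2 ≤ h ≤ 2, h ≡ 0 (mod 2), 2-h ≡ 0 (mod 2):
h=2: C(2,2)·C(2,2)·C(0,0) = 1·1·1 = 1
Total favorable: 1
Total paths: 4^2 = 16
P = 1/16 = 1/16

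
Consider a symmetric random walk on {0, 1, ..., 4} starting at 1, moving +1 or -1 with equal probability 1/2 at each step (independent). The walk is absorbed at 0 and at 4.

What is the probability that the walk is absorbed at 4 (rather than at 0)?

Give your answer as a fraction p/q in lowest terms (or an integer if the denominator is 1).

Symmetric walk (p = 1/2): the harmonic-function argument gives P(hit 4 before 0 | start at 1) = a/N.
P = 1/4 = 1/4

Answer: 1/4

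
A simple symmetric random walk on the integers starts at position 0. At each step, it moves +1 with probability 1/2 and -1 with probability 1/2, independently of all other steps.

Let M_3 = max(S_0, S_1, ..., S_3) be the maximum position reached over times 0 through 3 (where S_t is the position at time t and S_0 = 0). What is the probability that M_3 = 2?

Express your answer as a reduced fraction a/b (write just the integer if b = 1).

Answer: 1/8

Derivation:
Let M_3 = max(S_0,...,S_3). Use the reflection principle: for j ≥ 1, #{paths with M_3 ≥ j} = #{S_3 ≥ j} + #{S_3 ≥ j+1}.
By reflection, #{M_3 ≥ 2} = #{S_3 ≥ 2} + #{S_3 ≥ 3} = 1 + 1 = 2.
#{M_3 ≥ 3} = #{S_3 ≥ 3} + #{S_3 ≥ 4} = 1 + 0 = 1.
#{M_3 = 2} = 2 - 1 = 1.
P(M_3 = 2) = 1/8 = 1/8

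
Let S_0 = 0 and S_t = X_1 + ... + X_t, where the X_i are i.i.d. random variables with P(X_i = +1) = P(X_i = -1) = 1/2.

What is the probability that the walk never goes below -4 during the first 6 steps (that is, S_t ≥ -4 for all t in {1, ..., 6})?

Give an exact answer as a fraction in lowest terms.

Let f(t,s) = #length-t paths at position s with S_1..S_t all ≥ -4.
f(t,s) = f(t-1,s-1) + f(t-1,s+1) for s ≥ -4; f(t,s) = 0 for s < -4.
t=0: f(0,0)=1
t=1: f(1,-1)=1 f(1,1)=1
t=2: f(2,-2)=1 f(2,0)=2 f(2,2)=1
t=3: f(3,-3)=1 f(3,-1)=3 f(3,1)=3 f(3,3)=1
t=4: f(4,-4)=1 f(4,-2)=4 f(4,0)=6 f(4,2)=4 f(4,4)=1
t=5: f(5,-3)=5 f(5,-1)=10 f(5,1)=10 f(5,3)=5 f(5,5)=1
t=6: f(6,-4)=5 f(6,-2)=15 f(6,0)=20 f(6,2)=15 f(6,4)=6 f(6,6)=1
Σ_s f(6,s) = 62
P = 62/64 = 31/32

Answer: 31/32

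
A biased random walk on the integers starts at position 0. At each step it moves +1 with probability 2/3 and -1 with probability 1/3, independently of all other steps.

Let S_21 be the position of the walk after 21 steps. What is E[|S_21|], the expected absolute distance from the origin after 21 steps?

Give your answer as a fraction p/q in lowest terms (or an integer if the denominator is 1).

Answer: 8406308099/1162261467

Derivation:
S_21 takes values m ≡ 1 (mod 2) with |m| ≤ 21; P(S_21=m) = C(21,(21+m)/2) · (2/3)^((21+m)/2) · (1/3)^((21-m)/2).
Distribution: P(S=-21)=1/10460353203, P(S=-19)=14/3486784401, P(S=-17)=280/3486784401, P(S=-15)=10640/10460353203, P(S=-13)=10640/1162261467, P(S=-11)=72352/1162261467, P(S=-9)=1157632/3486784401, P(S=-7)=1653760/1162261467, P(S=-5)=5788160/1162261467, P(S=-3)=150492160/10460353203, P(S=-1)=120393728/3486784401, P(S=1)=240787456/3486784401, P(S=3)=1203937280/10460353203, P(S=5)=185221120/1162261467, P(S=7)=211681280/1162261467, P(S=9)=592707584/3486784401, P(S=11)=148176896/1162261467, P(S=13)=87162880/1162261467, P(S=15)=348651520/10460353203, P(S=17)=36700160/3486784401, P(S=19)=7340032/3486784401, P(S=21)=2097152/10460353203
E[|S_21|] = Σ_m |m|·P(S_21=m) = 8406308099/1162261467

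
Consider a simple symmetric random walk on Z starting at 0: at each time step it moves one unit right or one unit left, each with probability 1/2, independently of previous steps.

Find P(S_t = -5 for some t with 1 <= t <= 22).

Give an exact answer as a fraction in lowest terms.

Count via complement. Let g(t,s) = #length-t paths at position s with S_1..S_t all ≠ -5.
g(t,s) = g(t-1,s-1) + g(t-1,s+1) for s ≠ -5; g(t,-5) = 0.
t=0: g(0,0)=1
t=1: g(1,-1)=1 g(1,1)=1
t=2: g(2,-2)=1 g(2,0)=2 g(2,2)=1
t=3: g(3,-3)=1 g(3,-1)=3 g(3,1)=3 g(3,3)=1
t=4: g(4,-4)=1 g(4,-2)=4 g(4,0)=6 g(4,2)=4 g(4,4)=1
t=5: g(5,-3)=5 g(5,-1)=10 g(5,1)=10 g(5,3)=5 g(5,5)=1
t=6: g(6,-4)=5 g(6,-2)=15 g(6,0)=20 g(6,2)=15 g(6,4)=6 g(6,6)=1
t=7: g(7,-3)=20 g(7,-1)=35 g(7,1)=35 g(7,3)=21 g(7,5)=7 g(7,7)=1
t=8: g(8,-4)=20 g(8,-2)=55 g(8,0)=70 g(8,2)=56 g(8,4)=28 g(8,6)=8 g(8,8)=1
t=9: g(9,-3)=75 g(9,-1)=125 g(9,1)=126 g(9,3)=84 g(9,5)=36 g(9,7)=9 g(9,9)=1
t=10: g(10,-4)=75 g(10,-2)=200 g(10,0)=251 g(10,2)=210 g(10,4)=120 g(10,6)=45 g(10,8)=10 g(10,10)=1
t=11: g(11,-3)=275 g(11,-1)=451 g(11,1)=461 g(11,3)=330 g(11,5)=165 g(11,7)=55 g(11,9)=11 g(11,11)=1
t=12: g(12,-4)=275 g(12,-2)=726 g(12,0)=912 g(12,2)=791 g(12,4)=495 g(12,6)=220 g(12,8)=66 g(12,10)=12 g(12,12)=1
t=13: g(13,-3)=1001 g(13,-1)=1638 g(13,1)=1703 g(13,3)=1286 g(13,5)=715 g(13,7)=286 g(13,9)=78 g(13,11)=13 g(13,13)=1
t=14: g(14,-4)=1001 g(14,-2)=2639 g(14,0)=3341 g(14,2)=2989 g(14,4)=2001 g(14,6)=1001 g(14,8)=364 g(14,10)=91 g(14,12)=14 g(14,14)=1
t=15: g(15,-3)=3640 g(15,-1)=5980 g(15,1)=6330 g(15,3)=4990 g(15,5)=3002 g(15,7)=1365 g(15,9)=455 g(15,11)=105 g(15,13)=15 g(15,15)=1
t=16: g(16,-4)=3640 g(16,-2)=9620 g(16,0)=12310 g(16,2)=11320 g(16,4)=7992 g(16,6)=4367 g(16,8)=1820 g(16,10)=560 g(16,12)=120 g(16,14)=16 g(16,16)=1
t=17: g(17,-3)=13260 g(17,-1)=21930 g(17,1)=23630 g(17,3)=19312 g(17,5)=12359 g(17,7)=6187 g(17,9)=2380 g(17,11)=680 g(17,13)=136 g(17,15)=17 g(17,17)=1
t=18: g(18,-4)=13260 g(18,-2)=35190 g(18,0)=45560 g(18,2)=42942 g(18,4)=31671 g(18,6)=18546 g(18,8)=8567 g(18,10)=3060 g(18,12)=816 g(18,14)=153 g(18,16)=18 g(18,18)=1
t=19: g(19,-3)=48450 g(19,-1)=80750 g(19,1)=88502 g(19,3)=74613 g(19,5)=50217 g(19,7)=27113 g(19,9)=11627 g(19,11)=3876 g(19,13)=969 g(19,15)=171 g(19,17)=19 g(19,19)=1
t=20: g(20,-4)=48450 g(20,-2)=129200 g(20,0)=169252 g(20,2)=163115 g(20,4)=124830 g(20,6)=77330 g(20,8)=38740 g(20,10)=15503 g(20,12)=4845 g(20,14)=1140 g(20,16)=190 g(20,18)=20 g(20,20)=1
t=21: g(21,-3)=177650 g(21,-1)=298452 g(21,1)=332367 g(21,3)=287945 g(21,5)=202160 g(21,7)=116070 g(21,9)=54243 g(21,11)=20348 g(21,13)=5985 g(21,15)=1330 g(21,17)=210 g(21,19)=21 g(21,21)=1
t=22: g(22,-4)=177650 g(22,-2)=476102 g(22,0)=630819 g(22,2)=620312 g(22,4)=490105 g(22,6)=318230 g(22,8)=170313 g(22,10)=74591 g(22,12)=26333 g(22,14)=7315 g(22,16)=1540 g(22,18)=231 g(22,20)=22 g(22,22)=1
Paths never hitting -5: Σ_s g(22,s) = 2993564
Paths hitting -5: 2^22 - 2993564 = 1200740
P = 1200740/4194304 = 300185/1048576

Answer: 300185/1048576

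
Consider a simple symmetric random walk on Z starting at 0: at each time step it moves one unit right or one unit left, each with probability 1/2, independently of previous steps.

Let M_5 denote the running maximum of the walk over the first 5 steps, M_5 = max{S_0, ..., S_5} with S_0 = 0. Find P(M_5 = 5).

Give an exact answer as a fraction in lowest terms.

Let M_5 = max(S_0,...,S_5). Use the reflection principle: for j ≥ 1, #{paths with M_5 ≥ j} = #{S_5 ≥ j} + #{S_5 ≥ j+1}.
By reflection, #{M_5 ≥ 5} = #{S_5 ≥ 5} + #{S_5 ≥ 6} = 1 + 0 = 1.
#{M_5 ≥ 6} = #{S_5 ≥ 6} + #{S_5 ≥ 7} = 0 + 0 = 0.
#{M_5 = 5} = 1 - 0 = 1.
P(M_5 = 5) = 1/32 = 1/32

Answer: 1/32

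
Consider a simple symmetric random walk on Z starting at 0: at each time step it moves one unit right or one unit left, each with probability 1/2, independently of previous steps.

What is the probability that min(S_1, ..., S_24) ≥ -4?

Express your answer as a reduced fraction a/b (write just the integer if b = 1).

Let f(t,s) = #length-t paths at position s with S_1..S_t all ≥ -4.
f(t,s) = f(t-1,s-1) + f(t-1,s+1) for s ≥ -4; f(t,s) = 0 for s < -4.
t=0: f(0,0)=1
t=1: f(1,-1)=1 f(1,1)=1
t=2: f(2,-2)=1 f(2,0)=2 f(2,2)=1
t=3: f(3,-3)=1 f(3,-1)=3 f(3,1)=3 f(3,3)=1
t=4: f(4,-4)=1 f(4,-2)=4 f(4,0)=6 f(4,2)=4 f(4,4)=1
t=5: f(5,-3)=5 f(5,-1)=10 f(5,1)=10 f(5,3)=5 f(5,5)=1
t=6: f(6,-4)=5 f(6,-2)=15 f(6,0)=20 f(6,2)=15 f(6,4)=6 f(6,6)=1
t=7: f(7,-3)=20 f(7,-1)=35 f(7,1)=35 f(7,3)=21 f(7,5)=7 f(7,7)=1
t=8: f(8,-4)=20 f(8,-2)=55 f(8,0)=70 f(8,2)=56 f(8,4)=28 f(8,6)=8 f(8,8)=1
t=9: f(9,-3)=75 f(9,-1)=125 f(9,1)=126 f(9,3)=84 f(9,5)=36 f(9,7)=9 f(9,9)=1
t=10: f(10,-4)=75 f(10,-2)=200 f(10,0)=251 f(10,2)=210 f(10,4)=120 f(10,6)=45 f(10,8)=10 f(10,10)=1
t=11: f(11,-3)=275 f(11,-1)=451 f(11,1)=461 f(11,3)=330 f(11,5)=165 f(11,7)=55 f(11,9)=11 f(11,11)=1
t=12: f(12,-4)=275 f(12,-2)=726 f(12,0)=912 f(12,2)=791 f(12,4)=495 f(12,6)=220 f(12,8)=66 f(12,10)=12 f(12,12)=1
t=13: f(13,-3)=1001 f(13,-1)=1638 f(13,1)=1703 f(13,3)=1286 f(13,5)=715 f(13,7)=286 f(13,9)=78 f(13,11)=13 f(13,13)=1
t=14: f(14,-4)=1001 f(14,-2)=2639 f(14,0)=3341 f(14,2)=2989 f(14,4)=2001 f(14,6)=1001 f(14,8)=364 f(14,10)=91 f(14,12)=14 f(14,14)=1
t=15: f(15,-3)=3640 f(15,-1)=5980 f(15,1)=6330 f(15,3)=4990 f(15,5)=3002 f(15,7)=1365 f(15,9)=455 f(15,11)=105 f(15,13)=15 f(15,15)=1
t=16: f(16,-4)=3640 f(16,-2)=9620 f(16,0)=12310 f(16,2)=11320 f(16,4)=7992 f(16,6)=4367 f(16,8)=1820 f(16,10)=560 f(16,12)=120 f(16,14)=16 f(16,16)=1
t=17: f(17,-3)=13260 f(17,-1)=21930 f(17,1)=23630 f(17,3)=19312 f(17,5)=12359 f(17,7)=6187 f(17,9)=2380 f(17,11)=680 f(17,13)=136 f(17,15)=17 f(17,17)=1
t=18: f(18,-4)=13260 f(18,-2)=35190 f(18,0)=45560 f(18,2)=42942 f(18,4)=31671 f(18,6)=18546 f(18,8)=8567 f(18,10)=3060 f(18,12)=816 f(18,14)=153 f(18,16)=18 f(18,18)=1
t=19: f(19,-3)=48450 f(19,-1)=80750 f(19,1)=88502 f(19,3)=74613 f(19,5)=50217 f(19,7)=27113 f(19,9)=11627 f(19,11)=3876 f(19,13)=969 f(19,15)=171 f(19,17)=19 f(19,19)=1
t=20: f(20,-4)=48450 f(20,-2)=129200 f(20,0)=169252 f(20,2)=163115 f(20,4)=124830 f(20,6)=77330 f(20,8)=38740 f(20,10)=15503 f(20,12)=4845 f(20,14)=1140 f(20,16)=190 f(20,18)=20 f(20,20)=1
t=21: f(21,-3)=177650 f(21,-1)=298452 f(21,1)=332367 f(21,3)=287945 f(21,5)=202160 f(21,7)=116070 f(21,9)=54243 f(21,11)=20348 f(21,13)=5985 f(21,15)=1330 f(21,17)=210 f(21,19)=21 f(21,21)=1
t=22: f(22,-4)=177650 f(22,-2)=476102 f(22,0)=630819 f(22,2)=620312 f(22,4)=490105 f(22,6)=318230 f(22,8)=170313 f(22,10)=74591 f(22,12)=26333 f(22,14)=7315 f(22,16)=1540 f(22,18)=231 f(22,20)=22 f(22,22)=1
t=23: f(23,-3)=653752 f(23,-1)=1106921 f(23,1)=1251131 f(23,3)=1110417 f(23,5)=808335 f(23,7)=488543 f(23,9)=244904 f(23,11)=100924 f(23,13)=33648 f(23,15)=8855 f(23,17)=1771 f(23,19)=253 f(23,21)=23 f(23,23)=1
t=24: f(24,-4)=653752 f(24,-2)=1760673 f(24,0)=2358052 f(24,2)=2361548 f(24,4)=1918752 f(24,6)=1296878 f(24,8)=733447 f(24,10)=345828 f(24,12)=134572 f(24,14)=42503 f(24,16)=10626 f(24,18)=2024 f(24,20)=276 f(24,22)=24 f(24,24)=1
Σ_s f(24,s) = 11618956
P = 11618956/16777216 = 2904739/4194304

Answer: 2904739/4194304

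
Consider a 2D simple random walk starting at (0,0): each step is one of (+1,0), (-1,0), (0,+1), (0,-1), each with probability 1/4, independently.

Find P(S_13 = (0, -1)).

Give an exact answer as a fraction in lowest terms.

Answer: 184041/4194304

Derivation:
Let h be the number of horizontal steps (so 13-h are vertical). To end at (0,-1) need (h+0)/2 right-steps and ((13-h)-1)/2 up-steps.
Sum over h with 0 ≤ h ≤ 12, h ≡ 0 (mod 2), 13-h ≡ 1 (mod 2):
h=0: C(13,0)·C(0,0)·C(13,6) = 1·1·1716 = 1716
h=2: C(13,2)·C(2,1)·C(11,5) = 78·2·462 = 72072
h=4: C(13,4)·C(4,2)·C(9,4) = 715·6·126 = 540540
h=6: C(13,6)·C(6,3)·C(7,3) = 1716·20·35 = 1201200
h=8: C(13,8)·C(8,4)·C(5,2) = 1287·70·10 = 900900
h=10: C(13,10)·C(10,5)·C(3,1) = 286·252·3 = 216216
h=12: C(13,12)·C(12,6)·C(1,0) = 13·924·1 = 12012
Total favorable: 2944656
Total paths: 4^13 = 67108864
P = 2944656/67108864 = 184041/4194304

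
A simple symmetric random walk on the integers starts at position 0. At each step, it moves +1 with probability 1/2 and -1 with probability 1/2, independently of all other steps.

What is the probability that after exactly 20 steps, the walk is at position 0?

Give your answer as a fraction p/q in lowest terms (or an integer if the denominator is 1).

Answer: 46189/262144

Derivation:
To return to 0 after 20 steps: need exactly 10 steps of +1 and 10 of -1.
Favorable paths: C(20,10) = 184756
Total paths: 2^20 = 1048576
P = 184756/1048576 = 46189/262144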